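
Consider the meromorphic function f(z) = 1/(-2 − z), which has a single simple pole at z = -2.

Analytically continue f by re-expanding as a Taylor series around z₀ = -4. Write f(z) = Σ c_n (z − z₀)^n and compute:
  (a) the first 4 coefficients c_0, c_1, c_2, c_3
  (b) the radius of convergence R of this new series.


Let w = z − z₀, so z = z₀ + w.
Then -2 − z = -2 − (z₀ + w) = (-2 − z₀) − w = 2 − w.
f(z) = 1/(2 − w) = (1/(2)) · 1/(1 − w/(2)) = Σ_{n≥0} w^n / (2)^(n+1).
So c_n = 1/(2)^(n+1):
  c_0 = 1/(2)^1 = 1/2.
  c_1 = 1/(2)^2 = 1/4.
  c_2 = 1/(2)^3 = 1/8.
  c_3 = 1/(2)^4 = 1/16.
The series is valid for |w/d| < 1, i.e. |z − z₀| < |d|.
Radius of convergence: R = |-2 − z₀| = |2| = 2 (distance from z₀ to the singularity z = -2).

c_0 = 1/2, c_1 = 1/4, c_2 = 1/8, c_3 = 1/16; R = 2.


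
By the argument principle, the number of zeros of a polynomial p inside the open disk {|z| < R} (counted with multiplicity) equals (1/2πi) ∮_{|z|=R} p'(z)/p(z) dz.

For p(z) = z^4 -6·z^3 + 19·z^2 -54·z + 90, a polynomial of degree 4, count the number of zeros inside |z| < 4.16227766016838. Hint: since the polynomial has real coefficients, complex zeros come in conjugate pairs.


The zeros of p are: (0 + 3i), (0 - 3i), (3 + 1i), (3 - 1i).
Their magnitudes are: 3, 3, 3.162, 3.162.
Zeros with |z| < R = 4.16227766016838: (0 + 3i), (0 - 3i), (3 + 1i), (3 - 1i).
Count = 4.
By the argument principle, (1/2πi) ∮_{|z|=R} p'(z)/p(z) dz equals exactly this count.

Number of zeros inside |z| < 4.16227766016838: 4.


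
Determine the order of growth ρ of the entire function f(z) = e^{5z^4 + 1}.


|e^{5z^4 + 1}| = e^{Re(5·z^4) + 1} ≤ e^{5|z|^4 + 1} = e^{5r^4 + 1} on |z| = r, so ρ ≤ 4. Choosing z on |z|=r so that 5·z^4 is real positive (always possible by picking arg z appropriately) gives |f(z)| = e^{5r^4 + 1}, matching the bound. The additive constant 1 does not affect log log M(r) ~ 4·log r. Hence ρ = 4.
Therefore ρ = 4.

Order ρ = 4.


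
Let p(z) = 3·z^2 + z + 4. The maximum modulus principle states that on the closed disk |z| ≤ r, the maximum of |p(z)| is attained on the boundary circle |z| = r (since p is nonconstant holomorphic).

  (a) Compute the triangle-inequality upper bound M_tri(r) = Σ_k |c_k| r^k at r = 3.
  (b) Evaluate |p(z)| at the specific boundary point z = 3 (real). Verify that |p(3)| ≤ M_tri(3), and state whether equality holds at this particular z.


Coefficients: c_0 = 4, c_1 = 1, c_2 = 3. Radius r = 3.
Part (a). Triangle bound: M_tri(r) = Σ_k |c_k| r^k
  = |4|·3^0 + |1|·3^1 + |3|·3^2
  = 4 + 3 + 27 = 34.
This bounds M(r) := max_{|z|=r} |p(z)| from above; equality holds iff all terms c_k z^k can be made to align in phase at a single z on |z|=r.
Part (b). At z = 3 (real, on the circle |z| = r):
  p(3) = (4)·3^0 + (1)·3^1 + (3)·3^2 = 34.
  |p(3)| = 34.
Since all nonzero coefficients share the same sign, |p(3)| = 34 = M_tri(3); the triangle bound is attained at z = 3, so in fact M(r) = 34.

M_tri(3) = 34; |p(3)| = 34; equality at z=3: yes.


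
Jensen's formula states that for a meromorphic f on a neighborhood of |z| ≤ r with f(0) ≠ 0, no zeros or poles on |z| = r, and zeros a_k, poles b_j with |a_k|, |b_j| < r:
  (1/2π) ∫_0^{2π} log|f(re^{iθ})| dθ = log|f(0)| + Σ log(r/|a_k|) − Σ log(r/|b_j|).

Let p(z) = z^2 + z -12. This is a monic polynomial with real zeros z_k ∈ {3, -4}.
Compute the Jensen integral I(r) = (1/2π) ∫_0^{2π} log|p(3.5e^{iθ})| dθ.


Zeros: -4, 3; r = 3.5.
Inside |z| < r: 3. Outside (|z| ≥ r): -4.
p(0) = -12, so log|p(0)| = log(12) = 2.4849.
Apply Jensen: I(r) = log|p(0)| + Σ_k log(r/|z_k|), summed over zeros inside |z| < r.
  log(r/|z_k|) for z_k = 3: log(3.5/3) = 0.1542
  Outside zeros (-4) contribute nothing to the Jensen sum.
Sum over inside zeros: 0.1542.
I(r) = log|p(0)| + (inside sum) = 2.4849 + 0.1542 = 2.6391.
Note: since some zeros are outside |z| ≤ r, the simplified n·log(r) form does NOT apply — only the inside zeros contribute.

I(r) ≈ 2.6391.


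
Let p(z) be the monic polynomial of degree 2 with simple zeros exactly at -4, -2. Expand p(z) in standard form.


The polynomial is p(z) = ∏_{α ∈ S} (z − α), where S = {-4, -2}.
Expanding the product yields: p(z) = z^2 + 6·z + 8.
The resulting polynomial has degree 2 and real coefficients as required.

p(z) = z^2 + 6·z + 8.


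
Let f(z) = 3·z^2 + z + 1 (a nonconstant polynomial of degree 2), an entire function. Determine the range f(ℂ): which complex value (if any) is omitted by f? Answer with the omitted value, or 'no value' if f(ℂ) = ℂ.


Little Picard bounds the complement of f(ℂ) to at most one point.
For every w ∈ ℂ, the equation p(z) − w = 0 is a nonconstant polynomial in z and hence has at least one root by the fundamental theorem of algebra. So p is surjective onto ℂ, omitting no value.

Omitted value: no value.


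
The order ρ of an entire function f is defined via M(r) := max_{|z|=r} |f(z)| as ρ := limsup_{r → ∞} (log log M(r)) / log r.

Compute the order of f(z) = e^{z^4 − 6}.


|e^{z^4 − 6}| = e^{Re(1·z^4) + -6} ≤ e^{1|z|^4 + -6} = e^{1r^4 + -6} on |z| = r, so ρ ≤ 4. Choosing z on |z|=r so that 1·z^4 is real positive (always possible by picking arg z appropriately) gives |f(z)| = e^{1r^4 + -6}, matching the bound. The additive constant -6 does not affect log log M(r) ~ 4·log r. Hence ρ = 4.
Therefore ρ = 4.

Order ρ = 4.


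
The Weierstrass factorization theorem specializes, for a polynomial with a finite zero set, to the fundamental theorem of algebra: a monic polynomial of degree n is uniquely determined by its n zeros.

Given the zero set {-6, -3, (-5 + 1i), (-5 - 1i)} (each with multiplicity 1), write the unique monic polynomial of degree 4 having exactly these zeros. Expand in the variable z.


The polynomial is p(z) = ∏_{α ∈ S} (z − α), where S = {-6, -3, (-5 + 1i), (-5 - 1i)}.
Expanding the product yields: p(z) = z^4 + 19·z^3 + 134·z^2 + 414·z + 468.
Note conjugate pairs combine to real quadratics: (z − (-5+1i))(z − (-5−1i)) = z² + 10z + 26.
The resulting polynomial has degree 4 and real coefficients as required.

p(z) = z^4 + 19·z^3 + 134·z^2 + 414·z + 468.


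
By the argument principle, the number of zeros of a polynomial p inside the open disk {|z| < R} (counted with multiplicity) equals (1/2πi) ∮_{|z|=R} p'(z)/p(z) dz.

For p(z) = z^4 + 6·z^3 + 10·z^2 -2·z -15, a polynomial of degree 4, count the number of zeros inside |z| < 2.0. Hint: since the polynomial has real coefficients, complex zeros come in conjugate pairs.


The zeros of p are: (-2 + 1i), (-2 - 1i), -3, 1.
Their magnitudes are: 2.236, 2.236, 3, 1.
Zeros with |z| < R = 2.0: 1.
Count = 1.
By the argument principle, (1/2πi) ∮_{|z|=R} p'(z)/p(z) dz equals exactly this count.

Number of zeros inside |z| < 2.0: 1.


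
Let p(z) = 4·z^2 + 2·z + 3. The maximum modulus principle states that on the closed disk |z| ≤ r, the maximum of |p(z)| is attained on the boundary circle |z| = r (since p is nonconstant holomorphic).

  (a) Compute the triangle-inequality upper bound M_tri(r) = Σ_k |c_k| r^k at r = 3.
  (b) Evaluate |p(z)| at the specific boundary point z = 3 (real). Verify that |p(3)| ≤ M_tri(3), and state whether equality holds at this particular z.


Coefficients: c_0 = 3, c_1 = 2, c_2 = 4. Radius r = 3.
Part (a). Triangle bound: M_tri(r) = Σ_k |c_k| r^k
  = |3|·3^0 + |2|·3^1 + |4|·3^2
  = 3 + 6 + 36 = 45.
This bounds M(r) := max_{|z|=r} |p(z)| from above; equality holds iff all terms c_k z^k can be made to align in phase at a single z on |z|=r.
Part (b). At z = 3 (real, on the circle |z| = r):
  p(3) = (3)·3^0 + (2)·3^1 + (4)·3^2 = 45.
  |p(3)| = 45.
Since all nonzero coefficients share the same sign, |p(3)| = 45 = M_tri(3); the triangle bound is attained at z = 3, so in fact M(r) = 45.

M_tri(3) = 45; |p(3)| = 45; equality at z=3: yes.


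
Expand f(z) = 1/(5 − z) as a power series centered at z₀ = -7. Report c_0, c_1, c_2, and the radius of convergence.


Let w = z − z₀, so z = z₀ + w.
Then 5 − z = 5 − (z₀ + w) = (5 − z₀) − w = 12 − w.
f(z) = 1/(12 − w) = (1/(12)) · 1/(1 − w/(12)) = Σ_{n≥0} w^n / (12)^(n+1).
So c_n = 1/(12)^(n+1):
  c_0 = 1/(12)^1 = 1/12.
  c_1 = 1/(12)^2 = 1/144.
  c_2 = 1/(12)^3 = 1/1728.
The series is valid for |w/d| < 1, i.e. |z − z₀| < |d|.
Radius of convergence: R = |5 − z₀| = |12| = 12 (distance from z₀ to the singularity z = 5).

c_0 = 1/12, c_1 = 1/144, c_2 = 1/1728; R = 12.


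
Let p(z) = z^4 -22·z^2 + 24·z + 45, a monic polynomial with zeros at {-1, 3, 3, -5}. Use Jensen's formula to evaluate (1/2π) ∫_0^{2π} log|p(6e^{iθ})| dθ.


Zeros: -5, -1, 3, 3; r = 6.
Inside |z| < r: -5, -1, 3, 3. Outside (|z| ≥ r): ∅.
p(0) = 45, so log|p(0)| = log(45) = 3.8067.
Apply Jensen: I(r) = log|p(0)| + Σ_k log(r/|z_k|), summed over zeros inside |z| < r.
  log(r/|z_k|) for z_k = -1: log(6/1) = 1.7918
  log(r/|z_k|) for z_k = 3: log(6/3) = 0.6931
  log(r/|z_k|) for z_k = 3: log(6/3) = 0.6931
  log(r/|z_k|) for z_k = -5: log(6/5) = 0.1823
Sum over inside zeros: 3.3604.
I(r) = log|p(0)| + (inside sum) = 3.8067 + 3.3604 = 7.1670.
Closed form (all zeros inside, monic): I(r) = n·log(r) = 4·log(6) = 7.1670. ✓

I(r) ≈ 7.1670.


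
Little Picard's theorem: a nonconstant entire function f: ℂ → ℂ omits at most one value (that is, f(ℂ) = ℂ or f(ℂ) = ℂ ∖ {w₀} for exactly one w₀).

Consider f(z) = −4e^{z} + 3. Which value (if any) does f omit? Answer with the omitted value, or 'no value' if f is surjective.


Little Picard bounds the complement of f(ℂ) to at most one point.
e^{z} is never zero on ℂ, so -4·e^{z} takes every value in ℂ ∖ {0}. Adding 3 shifts the range to ℂ ∖ {3}. Thus f omits exactly the value 3.

Omitted value: 3.


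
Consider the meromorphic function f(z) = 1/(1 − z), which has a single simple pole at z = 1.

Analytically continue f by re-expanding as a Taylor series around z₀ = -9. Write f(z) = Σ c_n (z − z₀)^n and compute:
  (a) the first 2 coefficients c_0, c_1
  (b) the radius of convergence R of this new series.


Let w = z − z₀, so z = z₀ + w.
Then 1 − z = 1 − (z₀ + w) = (1 − z₀) − w = 10 − w.
f(z) = 1/(10 − w) = (1/(10)) · 1/(1 − w/(10)) = Σ_{n≥0} w^n / (10)^(n+1).
So c_n = 1/(10)^(n+1):
  c_0 = 1/(10)^1 = 1/10.
  c_1 = 1/(10)^2 = 1/100.
The series is valid for |w/d| < 1, i.e. |z − z₀| < |d|.
Radius of convergence: R = |1 − z₀| = |10| = 10 (distance from z₀ to the singularity z = 1).

c_0 = 1/10, c_1 = 1/100; R = 10.


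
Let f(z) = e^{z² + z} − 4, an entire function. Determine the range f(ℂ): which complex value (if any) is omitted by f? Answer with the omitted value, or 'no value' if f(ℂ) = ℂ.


Little Picard bounds the complement of f(ℂ) to at most one point.
The exponent g(z) = z² + z is a nonconstant polynomial, hence surjective onto ℂ. So e^{g(z)} takes every value in {e^w : w ∈ ℂ} = ℂ ∖ {0}. Adding -4 shifts the range to ℂ ∖ {-4}. f omits exactly -4.

Omitted value: -4.


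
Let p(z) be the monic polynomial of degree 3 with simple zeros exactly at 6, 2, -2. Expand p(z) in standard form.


The polynomial is p(z) = ∏_{α ∈ S} (z − α), where S = {6, 2, -2}.
Expanding the product yields: p(z) = z^3 -6·z^2 -4·z + 24.
The resulting polynomial has degree 3 and real coefficients as required.

p(z) = z^3 -6·z^2 -4·z + 24.


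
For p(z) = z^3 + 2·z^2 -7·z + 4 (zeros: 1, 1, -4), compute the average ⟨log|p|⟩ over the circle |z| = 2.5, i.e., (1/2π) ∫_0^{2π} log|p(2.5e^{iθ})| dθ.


Zeros: -4, 1, 1; r = 2.5.
Inside |z| < r: 1, 1. Outside (|z| ≥ r): -4.
p(0) = 4, so log|p(0)| = log(4) = 1.3863.
Apply Jensen: I(r) = log|p(0)| + Σ_k log(r/|z_k|), summed over zeros inside |z| < r.
  log(r/|z_k|) for z_k = 1: log(2.5/1) = 0.9163
  log(r/|z_k|) for z_k = 1: log(2.5/1) = 0.9163
  Outside zeros (-4) contribute nothing to the Jensen sum.
Sum over inside zeros: 1.8326.
I(r) = log|p(0)| + (inside sum) = 1.3863 + 1.8326 = 3.2189.
Note: since some zeros are outside |z| ≤ r, the simplified n·log(r) form does NOT apply — only the inside zeros contribute.

I(r) ≈ 3.2189.


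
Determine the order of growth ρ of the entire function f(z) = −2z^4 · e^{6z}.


M(r) = max_{|z|=r} |-2|·|z|^4·|e^{6z}| = 2·r^4 · e^{6r^1} (the factors attain their maxima compatibly on |z|=r). Then log M(r) = log 2 + 4·log r + 6r^1, dominated by the last term, so log log M(r) ~ 1·log r. The polynomial factor -2z^4 contributes only a log r term and does not affect the order. ρ = 1.
Therefore ρ = 1.

Order ρ = 1.


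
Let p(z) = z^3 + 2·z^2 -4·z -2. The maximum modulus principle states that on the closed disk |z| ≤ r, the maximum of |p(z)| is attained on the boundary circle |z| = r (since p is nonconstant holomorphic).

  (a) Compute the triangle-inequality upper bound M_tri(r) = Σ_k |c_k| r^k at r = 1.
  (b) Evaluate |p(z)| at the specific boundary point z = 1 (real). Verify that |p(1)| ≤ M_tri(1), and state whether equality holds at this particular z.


Coefficients: c_0 = -2, c_1 = -4, c_2 = 2, c_3 = 1. Radius r = 1.
Part (a). Triangle bound: M_tri(r) = Σ_k |c_k| r^k
  = |-2|·1^0 + |-4|·1^1 + |2|·1^2 + |1|·1^3
  = 2 + 4 + 2 + 1 = 9.
This bounds M(r) := max_{|z|=r} |p(z)| from above; equality holds iff all terms c_k z^k can be made to align in phase at a single z on |z|=r.
Part (b). At z = 1 (real, on the circle |z| = r):
  p(1) = (-2)·1^0 + (-4)·1^1 + (2)·1^2 + (1)·1^3 = -3.
  |p(1)| = 3.
Check: |p(1)| = 3 ≤ 9 = M_tri(1). ✓ Equality does not hold at z = 1 (the coefficients have mixed signs, so the terms do not all align in phase there).

M_tri(1) = 9; |p(1)| = 3; equality at z=1: no.


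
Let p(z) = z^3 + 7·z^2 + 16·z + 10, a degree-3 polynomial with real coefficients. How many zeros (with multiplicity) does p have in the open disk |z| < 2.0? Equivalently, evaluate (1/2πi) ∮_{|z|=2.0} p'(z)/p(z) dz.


The zeros of p are: -1, (-3 + 1i), (-3 - 1i).
Their magnitudes are: 1, 3.162, 3.162.
Zeros with |z| < R = 2.0: -1.
Count = 1.
By the argument principle, (1/2πi) ∮_{|z|=R} p'(z)/p(z) dz equals exactly this count.

Number of zeros inside |z| < 2.0: 1.


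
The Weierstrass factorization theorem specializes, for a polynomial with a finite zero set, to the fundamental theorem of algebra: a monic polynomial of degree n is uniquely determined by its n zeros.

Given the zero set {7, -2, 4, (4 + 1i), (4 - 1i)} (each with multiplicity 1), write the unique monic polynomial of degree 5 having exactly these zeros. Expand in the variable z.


The polynomial is p(z) = ∏_{α ∈ S} (z − α), where S = {7, -2, 4, (4 + 1i), (4 - 1i)}.
Expanding the product yields: p(z) = z^5 -17·z^4 + 95·z^3 -145·z^2 -346·z + 952.
Note conjugate pairs combine to real quadratics: (z − (4+1i))(z − (4−1i)) = z² − 8z + 17.
The resulting polynomial has degree 5 and real coefficients as required.

p(z) = z^5 -17·z^4 + 95·z^3 -145·z^2 -346·z + 952.


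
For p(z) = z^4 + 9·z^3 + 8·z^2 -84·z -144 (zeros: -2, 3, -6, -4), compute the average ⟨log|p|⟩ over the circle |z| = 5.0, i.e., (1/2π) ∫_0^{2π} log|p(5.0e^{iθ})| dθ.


Zeros: -6, -4, -2, 3; r = 5.0.
Inside |z| < r: -4, -2, 3. Outside (|z| ≥ r): -6.
p(0) = -144, so log|p(0)| = log(144) = 4.9698.
Apply Jensen: I(r) = log|p(0)| + Σ_k log(r/|z_k|), summed over zeros inside |z| < r.
  log(r/|z_k|) for z_k = -2: log(5.0/2) = 0.9163
  log(r/|z_k|) for z_k = 3: log(5.0/3) = 0.5108
  log(r/|z_k|) for z_k = -4: log(5.0/4) = 0.2231
  Outside zeros (-6) contribute nothing to the Jensen sum.
Sum over inside zeros: 1.6503.
I(r) = log|p(0)| + (inside sum) = 4.9698 + 1.6503 = 6.6201.
Note: since some zeros are outside |z| ≤ r, the simplified n·log(r) form does NOT apply — only the inside zeros contribute.

I(r) ≈ 6.6201.


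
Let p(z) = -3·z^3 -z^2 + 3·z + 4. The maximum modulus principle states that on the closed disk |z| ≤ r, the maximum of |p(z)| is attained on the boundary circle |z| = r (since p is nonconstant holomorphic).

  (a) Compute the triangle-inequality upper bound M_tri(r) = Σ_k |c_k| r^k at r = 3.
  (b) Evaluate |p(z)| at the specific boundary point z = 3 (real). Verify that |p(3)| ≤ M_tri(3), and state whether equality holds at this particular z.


Coefficients: c_0 = 4, c_1 = 3, c_2 = -1, c_3 = -3. Radius r = 3.
Part (a). Triangle bound: M_tri(r) = Σ_k |c_k| r^k
  = |4|·3^0 + |3|·3^1 + |-1|·3^2 + |-3|·3^3
  = 4 + 9 + 9 + 81 = 103.
This bounds M(r) := max_{|z|=r} |p(z)| from above; equality holds iff all terms c_k z^k can be made to align in phase at a single z on |z|=r.
Part (b). At z = 3 (real, on the circle |z| = r):
  p(3) = (4)·3^0 + (3)·3^1 + (-1)·3^2 + (-3)·3^3 = -77.
  |p(3)| = 77.
Check: |p(3)| = 77 ≤ 103 = M_tri(3). ✓ Equality does not hold at z = 3 (the coefficients have mixed signs, so the terms do not all align in phase there).

M_tri(3) = 103; |p(3)| = 77; equality at z=3: no.


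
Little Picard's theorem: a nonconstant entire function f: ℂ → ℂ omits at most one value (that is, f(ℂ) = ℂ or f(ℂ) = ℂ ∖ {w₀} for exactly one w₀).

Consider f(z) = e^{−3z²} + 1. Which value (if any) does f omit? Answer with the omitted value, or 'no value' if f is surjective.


Little Picard bounds the complement of f(ℂ) to at most one point.
The exponent g(z) = −3z² is a nonconstant polynomial, hence surjective onto ℂ. So e^{g(z)} takes every value in {e^w : w ∈ ℂ} = ℂ ∖ {0}. Adding 1 shifts the range to ℂ ∖ {1}. f omits exactly 1.

Omitted value: 1.


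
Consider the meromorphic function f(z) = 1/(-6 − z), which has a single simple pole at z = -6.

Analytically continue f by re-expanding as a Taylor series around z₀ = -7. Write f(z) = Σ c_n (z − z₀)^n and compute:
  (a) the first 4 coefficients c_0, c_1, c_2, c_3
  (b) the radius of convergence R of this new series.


Let w = z − z₀, so z = z₀ + w.
Then -6 − z = -6 − (z₀ + w) = (-6 − z₀) − w = 1 − w.
f(z) = 1/(1 − w) = (1/(1)) · 1/(1 − w/(1)) = Σ_{n≥0} w^n / (1)^(n+1).
So c_n = 1/(1)^(n+1):
  c_0 = 1/(1)^1 = 1.
  c_1 = 1/(1)^2 = 1.
  c_2 = 1/(1)^3 = 1.
  c_3 = 1/(1)^4 = 1.
The series is valid for |w/d| < 1, i.e. |z − z₀| < |d|.
Radius of convergence: R = |-6 − z₀| = |1| = 1 (distance from z₀ to the singularity z = -6).

c_0 = 1, c_1 = 1, c_2 = 1, c_3 = 1; R = 1.


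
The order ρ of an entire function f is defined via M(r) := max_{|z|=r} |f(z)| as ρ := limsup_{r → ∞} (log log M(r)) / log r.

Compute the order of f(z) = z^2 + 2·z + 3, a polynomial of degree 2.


|f(z)| ≤ Σ|c_k|·r^k = O(r^2) as r → ∞. Polynomial growth is O(e^{r^ε}) for every ε > 0 (since r^2/e^{r^ε} → 0), so ρ ≤ ε for all ε > 0, i.e. ρ = 0. Every nonconstant polynomial has order 0.
Therefore ρ = 0.

Order ρ = 0.


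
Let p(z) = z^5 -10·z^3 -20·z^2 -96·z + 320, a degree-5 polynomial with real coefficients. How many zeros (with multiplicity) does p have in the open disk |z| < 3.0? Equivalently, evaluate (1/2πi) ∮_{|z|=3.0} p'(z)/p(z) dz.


The zeros of p are: -4, (-1 + 3i), (-1 - 3i), 4, 2.
Their magnitudes are: 4, 3.162, 3.162, 4, 2.
Zeros with |z| < R = 3.0: 2.
Count = 1.
By the argument principle, (1/2πi) ∮_{|z|=R} p'(z)/p(z) dz equals exactly this count.

Number of zeros inside |z| < 3.0: 1.


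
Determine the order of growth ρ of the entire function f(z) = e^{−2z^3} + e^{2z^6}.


Each summand is entire of order 3 and 6 respectively (as in the single-exponential case). The order of a sum is at most the max of the orders, so ρ ≤ 6. For the lower bound: on |z|=r choose arg z so that 2z^6 is real positive; then |e^{2z^6}| = e^{2r^6} while |e^{-2z^3}| ≤ e^{2r^3} = o(e^{2r^6}). So |f| ≥ e^{2r^6}(1 − o(1)) and ρ ≥ 6. Hence ρ = max(3, 6) = 6.
Therefore ρ = 6.

Order ρ = 6.


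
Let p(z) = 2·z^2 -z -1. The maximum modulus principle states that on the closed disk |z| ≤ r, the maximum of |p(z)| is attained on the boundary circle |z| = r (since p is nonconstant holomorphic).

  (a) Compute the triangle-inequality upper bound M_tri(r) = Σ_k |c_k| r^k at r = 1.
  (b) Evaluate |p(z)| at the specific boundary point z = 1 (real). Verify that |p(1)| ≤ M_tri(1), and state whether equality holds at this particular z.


Coefficients: c_0 = -1, c_1 = -1, c_2 = 2. Radius r = 1.
Part (a). Triangle bound: M_tri(r) = Σ_k |c_k| r^k
  = |-1|·1^0 + |-1|·1^1 + |2|·1^2
  = 1 + 1 + 2 = 4.
This bounds M(r) := max_{|z|=r} |p(z)| from above; equality holds iff all terms c_k z^k can be made to align in phase at a single z on |z|=r.
Part (b). At z = 1 (real, on the circle |z| = r):
  p(1) = (-1)·1^0 + (-1)·1^1 + (2)·1^2 = 0.
  |p(1)| = 0.
Check: |p(1)| = 0 ≤ 4 = M_tri(1). ✓ Equality does not hold at z = 1 (the coefficients have mixed signs, so the terms do not all align in phase there).

M_tri(1) = 4; |p(1)| = 0; equality at z=1: no.


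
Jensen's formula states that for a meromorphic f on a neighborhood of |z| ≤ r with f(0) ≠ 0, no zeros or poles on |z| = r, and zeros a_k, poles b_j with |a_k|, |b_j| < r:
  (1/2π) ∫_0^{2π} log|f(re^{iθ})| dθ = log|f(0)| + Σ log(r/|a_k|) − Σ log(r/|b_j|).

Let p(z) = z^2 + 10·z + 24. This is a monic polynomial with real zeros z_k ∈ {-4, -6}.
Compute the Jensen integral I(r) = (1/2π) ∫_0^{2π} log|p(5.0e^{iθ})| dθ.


Zeros: -6, -4; r = 5.0.
Inside |z| < r: -4. Outside (|z| ≥ r): -6.
p(0) = 24, so log|p(0)| = log(24) = 3.1781.
Apply Jensen: I(r) = log|p(0)| + Σ_k log(r/|z_k|), summed over zeros inside |z| < r.
  log(r/|z_k|) for z_k = -4: log(5.0/4) = 0.2231
  Outside zeros (-6) contribute nothing to the Jensen sum.
Sum over inside zeros: 0.2231.
I(r) = log|p(0)| + (inside sum) = 3.1781 + 0.2231 = 3.4012.
Note: since some zeros are outside |z| ≤ r, the simplified n·log(r) form does NOT apply — only the inside zeros contribute.

I(r) ≈ 3.4012.


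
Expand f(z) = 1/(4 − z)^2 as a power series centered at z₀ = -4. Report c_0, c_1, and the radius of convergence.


Let w = z − z₀, so z = z₀ + w.
Then 4 − z = 4 − (z₀ + w) = (4 − z₀) − w = 8 − w.
f(z) = 1/(8 − w)^2 = (1/(8)^2) · (1 − w/(8))^{−2}.
By the binomial series (1−u)^{−2} = Σ_{n≥0} C(n+1, 1) u^n for |u|<1, with u = w/(8):
  c_n = C(n+1, 1) / (8)^(n+2).
  c_0 = 1/(8)^2 = 1/64.
  c_1 = 2/(8)^3 = 1/256.
The series is valid for |w/d| < 1, i.e. |z − z₀| < |d|.
Radius of convergence: R = |4 − z₀| = |8| = 8 (distance from z₀ to the singularity z = 4).

c_0 = 1/64, c_1 = 1/256; R = 8.


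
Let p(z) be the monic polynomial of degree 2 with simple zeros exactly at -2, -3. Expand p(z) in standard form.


The polynomial is p(z) = ∏_{α ∈ S} (z − α), where S = {-2, -3}.
Expanding the product yields: p(z) = z^2 + 5·z + 6.
The resulting polynomial has degree 2 and real coefficients as required.

p(z) = z^2 + 5·z + 6.


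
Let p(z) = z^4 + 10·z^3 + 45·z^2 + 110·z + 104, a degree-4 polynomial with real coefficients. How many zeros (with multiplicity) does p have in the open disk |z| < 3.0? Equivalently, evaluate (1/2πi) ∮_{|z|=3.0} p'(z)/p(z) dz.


The zeros of p are: -4, -2, (-2 + 3i), (-2 - 3i).
Their magnitudes are: 4, 2, 3.606, 3.606.
Zeros with |z| < R = 3.0: -2.
Count = 1.
By the argument principle, (1/2πi) ∮_{|z|=R} p'(z)/p(z) dz equals exactly this count.

Number of zeros inside |z| < 3.0: 1.


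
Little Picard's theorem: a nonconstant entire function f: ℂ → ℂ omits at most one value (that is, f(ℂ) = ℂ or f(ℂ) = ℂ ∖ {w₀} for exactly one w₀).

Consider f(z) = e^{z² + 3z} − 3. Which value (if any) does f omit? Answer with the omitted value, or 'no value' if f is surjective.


Little Picard bounds the complement of f(ℂ) to at most one point.
The exponent g(z) = z² + 3z is a nonconstant polynomial, hence surjective onto ℂ. So e^{g(z)} takes every value in {e^w : w ∈ ℂ} = ℂ ∖ {0}. Adding -3 shifts the range to ℂ ∖ {-3}. f omits exactly -3.

Omitted value: -3.


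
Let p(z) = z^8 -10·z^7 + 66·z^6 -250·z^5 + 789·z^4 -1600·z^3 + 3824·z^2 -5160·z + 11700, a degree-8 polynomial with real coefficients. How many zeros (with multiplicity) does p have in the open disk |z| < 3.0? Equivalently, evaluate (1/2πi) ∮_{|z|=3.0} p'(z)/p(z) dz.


The zeros of p are: (-1 + 2i), (-1 - 2i), (1 + 3i), (1 - 3i), (2 + 3i), (2 - 3i), (3 + 3i), (3 - 3i).
Their magnitudes are: 2.236, 2.236, 3.162, 3.162, 3.606, 3.606, 4.243, 4.243.
Zeros with |z| < R = 3.0: (-1 + 2i), (-1 - 2i).
Count = 2.
By the argument principle, (1/2πi) ∮_{|z|=R} p'(z)/p(z) dz equals exactly this count.

Number of zeros inside |z| < 3.0: 2.


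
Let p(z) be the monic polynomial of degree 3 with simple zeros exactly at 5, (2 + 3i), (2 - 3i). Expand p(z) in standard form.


The polynomial is p(z) = ∏_{α ∈ S} (z − α), where S = {5, (2 + 3i), (2 - 3i)}.
Expanding the product yields: p(z) = z^3 -9·z^2 + 33·z -65.
Note conjugate pairs combine to real quadratics: (z − (2+3i))(z − (2−3i)) = z² − 4z + 13.
The resulting polynomial has degree 3 and real coefficients as required.

p(z) = z^3 -9·z^2 + 33·z -65.


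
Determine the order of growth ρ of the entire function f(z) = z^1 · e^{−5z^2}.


M(r) = max_{|z|=r} |1|·|z|^1·|e^{−5z^2}| = 1·r^1 · e^{5r^2} (the factors attain their maxima compatibly on |z|=r). Then log M(r) = log 1 + 1·log r + 5r^2, dominated by the last term, so log log M(r) ~ 2·log r. The polynomial factor 1z^1 contributes only a log r term and does not affect the order. ρ = 2.
Therefore ρ = 2.

Order ρ = 2.


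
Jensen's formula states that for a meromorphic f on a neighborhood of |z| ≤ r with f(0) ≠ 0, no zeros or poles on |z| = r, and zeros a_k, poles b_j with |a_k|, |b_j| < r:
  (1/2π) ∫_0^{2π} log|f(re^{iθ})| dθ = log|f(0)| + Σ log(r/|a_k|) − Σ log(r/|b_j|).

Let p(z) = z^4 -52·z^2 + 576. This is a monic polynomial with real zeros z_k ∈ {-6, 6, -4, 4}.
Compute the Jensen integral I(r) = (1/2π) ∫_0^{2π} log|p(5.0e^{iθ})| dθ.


Zeros: -6, -4, 4, 6; r = 5.0.
Inside |z| < r: -4, 4. Outside (|z| ≥ r): -6, 6.
p(0) = 576, so log|p(0)| = log(576) = 6.3561.
Apply Jensen: I(r) = log|p(0)| + Σ_k log(r/|z_k|), summed over zeros inside |z| < r.
  log(r/|z_k|) for z_k = -4: log(5.0/4) = 0.2231
  log(r/|z_k|) for z_k = 4: log(5.0/4) = 0.2231
  Outside zeros (-6, 6) contribute nothing to the Jensen sum.
Sum over inside zeros: 0.4463.
I(r) = log|p(0)| + (inside sum) = 6.3561 + 0.4463 = 6.8024.
Note: since some zeros are outside |z| ≤ r, the simplified n·log(r) form does NOT apply — only the inside zeros contribute.

I(r) ≈ 6.8024.


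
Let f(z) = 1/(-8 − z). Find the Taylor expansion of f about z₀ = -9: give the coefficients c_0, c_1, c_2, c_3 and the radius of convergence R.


Let w = z − z₀, so z = z₀ + w.
Then -8 − z = -8 − (z₀ + w) = (-8 − z₀) − w = 1 − w.
f(z) = 1/(1 − w) = (1/(1)) · 1/(1 − w/(1)) = Σ_{n≥0} w^n / (1)^(n+1).
So c_n = 1/(1)^(n+1):
  c_0 = 1/(1)^1 = 1.
  c_1 = 1/(1)^2 = 1.
  c_2 = 1/(1)^3 = 1.
  c_3 = 1/(1)^4 = 1.
The series is valid for |w/d| < 1, i.e. |z − z₀| < |d|.
Radius of convergence: R = |-8 − z₀| = |1| = 1 (distance from z₀ to the singularity z = -8).

c_0 = 1, c_1 = 1, c_2 = 1, c_3 = 1; R = 1.


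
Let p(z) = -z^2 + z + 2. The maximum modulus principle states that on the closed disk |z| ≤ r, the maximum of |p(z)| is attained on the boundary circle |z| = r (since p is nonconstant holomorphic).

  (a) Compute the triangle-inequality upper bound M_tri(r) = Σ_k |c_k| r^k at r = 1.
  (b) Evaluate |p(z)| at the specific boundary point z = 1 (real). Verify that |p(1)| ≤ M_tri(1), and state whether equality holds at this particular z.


Coefficients: c_0 = 2, c_1 = 1, c_2 = -1. Radius r = 1.
Part (a). Triangle bound: M_tri(r) = Σ_k |c_k| r^k
  = |2|·1^0 + |1|·1^1 + |-1|·1^2
  = 2 + 1 + 1 = 4.
This bounds M(r) := max_{|z|=r} |p(z)| from above; equality holds iff all terms c_k z^k can be made to align in phase at a single z on |z|=r.
Part (b). At z = 1 (real, on the circle |z| = r):
  p(1) = (2)·1^0 + (1)·1^1 + (-1)·1^2 = 2.
  |p(1)| = 2.
Check: |p(1)| = 2 ≤ 4 = M_tri(1). ✓ Equality does not hold at z = 1 (the coefficients have mixed signs, so the terms do not all align in phase there).

M_tri(1) = 4; |p(1)| = 2; equality at z=1: no.


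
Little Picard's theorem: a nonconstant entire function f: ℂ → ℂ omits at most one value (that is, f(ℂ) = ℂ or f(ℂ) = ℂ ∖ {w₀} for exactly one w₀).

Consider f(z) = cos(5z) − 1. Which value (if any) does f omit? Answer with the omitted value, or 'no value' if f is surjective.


Little Picard bounds the complement of f(ℂ) to at most one point.
cos is entire and surjective onto ℂ: for every w ∈ ℂ, cos(ζ) = w has a solution ζ ∈ ℂ (e.g., via the complex inverse arccos). With ζ = 5z this gives z = ζ/(5). Then 1·cos(5z) takes every value in 1·ℂ = ℂ, and adding -1 is a bijection of ℂ. So f is surjective and omits no value. (Note: only on the real line is cos bounded by [−1, 1].)

Omitted value: no value.


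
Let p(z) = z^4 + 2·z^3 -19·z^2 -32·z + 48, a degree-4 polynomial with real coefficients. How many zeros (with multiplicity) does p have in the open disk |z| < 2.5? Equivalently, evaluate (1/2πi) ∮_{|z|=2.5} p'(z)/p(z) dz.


The zeros of p are: -3, -4, 4, 1.
Their magnitudes are: 3, 4, 4, 1.
Zeros with |z| < R = 2.5: 1.
Count = 1.
By the argument principle, (1/2πi) ∮_{|z|=R} p'(z)/p(z) dz equals exactly this count.

Number of zeros inside |z| < 2.5: 1.


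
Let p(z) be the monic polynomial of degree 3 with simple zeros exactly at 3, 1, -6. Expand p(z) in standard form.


The polynomial is p(z) = ∏_{α ∈ S} (z − α), where S = {3, 1, -6}.
Expanding the product yields: p(z) = z^3 + 2·z^2 -21·z + 18.
The resulting polynomial has degree 3 and real coefficients as required.

p(z) = z^3 + 2·z^2 -21·z + 18.


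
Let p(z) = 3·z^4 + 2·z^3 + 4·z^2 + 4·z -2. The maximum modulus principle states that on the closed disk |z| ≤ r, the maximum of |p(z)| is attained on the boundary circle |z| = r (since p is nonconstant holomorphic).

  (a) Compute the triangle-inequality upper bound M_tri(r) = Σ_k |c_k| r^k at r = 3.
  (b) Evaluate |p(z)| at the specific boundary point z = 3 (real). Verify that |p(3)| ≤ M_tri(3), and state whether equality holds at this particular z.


Coefficients: c_0 = -2, c_1 = 4, c_2 = 4, c_3 = 2, c_4 = 3. Radius r = 3.
Part (a). Triangle bound: M_tri(r) = Σ_k |c_k| r^k
  = |-2|·3^0 + |4|·3^1 + |4|·3^2 + |2|·3^3 + |3|·3^4
  = 2 + 12 + 36 + 54 + 243 = 347.
This bounds M(r) := max_{|z|=r} |p(z)| from above; equality holds iff all terms c_k z^k can be made to align in phase at a single z on |z|=r.
Part (b). At z = 3 (real, on the circle |z| = r):
  p(3) = (-2)·3^0 + (4)·3^1 + (4)·3^2 + (2)·3^3 + (3)·3^4 = 343.
  |p(3)| = 343.
Check: |p(3)| = 343 ≤ 347 = M_tri(3). ✓ Equality does not hold at z = 3 (the coefficients have mixed signs, so the terms do not all align in phase there).

M_tri(3) = 347; |p(3)| = 343; equality at z=3: no.


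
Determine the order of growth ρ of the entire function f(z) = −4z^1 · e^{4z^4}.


M(r) = max_{|z|=r} |-4|·|z|^1·|e^{4z^4}| = 4·r^1 · e^{4r^4} (the factors attain their maxima compatibly on |z|=r). Then log M(r) = log 4 + 1·log r + 4r^4, dominated by the last term, so log log M(r) ~ 4·log r. The polynomial factor -4z^1 contributes only a log r term and does not affect the order. ρ = 4.
Therefore ρ = 4.

Order ρ = 4.


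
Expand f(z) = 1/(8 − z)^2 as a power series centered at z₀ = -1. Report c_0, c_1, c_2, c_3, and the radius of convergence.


Let w = z − z₀, so z = z₀ + w.
Then 8 − z = 8 − (z₀ + w) = (8 − z₀) − w = 9 − w.
f(z) = 1/(9 − w)^2 = (1/(9)^2) · (1 − w/(9))^{−2}.
By the binomial series (1−u)^{−2} = Σ_{n≥0} C(n+1, 1) u^n for |u|<1, with u = w/(9):
  c_n = C(n+1, 1) / (9)^(n+2).
  c_0 = 1/(9)^2 = 1/81.
  c_1 = 2/(9)^3 = 2/729.
  c_2 = 3/(9)^4 = 1/2187.
  c_3 = 4/(9)^5 = 4/59049.
The series is valid for |w/d| < 1, i.e. |z − z₀| < |d|.
Radius of convergence: R = |8 − z₀| = |9| = 9 (distance from z₀ to the singularity z = 8).

c_0 = 1/81, c_1 = 2/729, c_2 = 1/2187, c_3 = 4/59049; R = 9.


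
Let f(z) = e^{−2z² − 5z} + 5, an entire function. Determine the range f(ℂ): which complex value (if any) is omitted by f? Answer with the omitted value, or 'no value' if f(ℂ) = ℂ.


Little Picard bounds the complement of f(ℂ) to at most one point.
The exponent g(z) = −2z² − 5z is a nonconstant polynomial, hence surjective onto ℂ. So e^{g(z)} takes every value in {e^w : w ∈ ℂ} = ℂ ∖ {0}. Adding 5 shifts the range to ℂ ∖ {5}. f omits exactly 5.

Omitted value: 5.


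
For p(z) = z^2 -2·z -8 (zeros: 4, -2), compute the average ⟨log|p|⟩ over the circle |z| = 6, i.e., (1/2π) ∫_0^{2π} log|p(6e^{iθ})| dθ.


Zeros: -2, 4; r = 6.
Inside |z| < r: -2, 4. Outside (|z| ≥ r): ∅.
p(0) = -8, so log|p(0)| = log(8) = 2.0794.
Apply Jensen: I(r) = log|p(0)| + Σ_k log(r/|z_k|), summed over zeros inside |z| < r.
  log(r/|z_k|) for z_k = 4: log(6/4) = 0.4055
  log(r/|z_k|) for z_k = -2: log(6/2) = 1.0986
Sum over inside zeros: 1.5041.
I(r) = log|p(0)| + (inside sum) = 2.0794 + 1.5041 = 3.5835.
Closed form (all zeros inside, monic): I(r) = n·log(r) = 2·log(6) = 3.5835. ✓

I(r) ≈ 3.5835.


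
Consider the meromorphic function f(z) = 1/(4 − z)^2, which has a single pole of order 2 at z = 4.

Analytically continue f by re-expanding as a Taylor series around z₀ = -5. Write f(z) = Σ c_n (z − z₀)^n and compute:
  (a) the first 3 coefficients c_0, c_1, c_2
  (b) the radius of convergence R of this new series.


Let w = z − z₀, so z = z₀ + w.
Then 4 − z = 4 − (z₀ + w) = (4 − z₀) − w = 9 − w.
f(z) = 1/(9 − w)^2 = (1/(9)^2) · (1 − w/(9))^{−2}.
By the binomial series (1−u)^{−2} = Σ_{n≥0} C(n+1, 1) u^n for |u|<1, with u = w/(9):
  c_n = C(n+1, 1) / (9)^(n+2).
  c_0 = 1/(9)^2 = 1/81.
  c_1 = 2/(9)^3 = 2/729.
  c_2 = 3/(9)^4 = 1/2187.
The series is valid for |w/d| < 1, i.e. |z − z₀| < |d|.
Radius of convergence: R = |4 − z₀| = |9| = 9 (distance from z₀ to the singularity z = 4).

c_0 = 1/81, c_1 = 2/729, c_2 = 1/2187; R = 9.


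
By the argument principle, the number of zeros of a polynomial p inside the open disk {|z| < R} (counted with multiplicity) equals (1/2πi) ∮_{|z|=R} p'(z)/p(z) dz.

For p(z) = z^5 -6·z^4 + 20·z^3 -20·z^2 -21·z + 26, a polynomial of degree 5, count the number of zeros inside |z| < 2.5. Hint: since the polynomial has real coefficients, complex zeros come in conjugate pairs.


The zeros of p are: 2, 1, -1, (2 + 3i), (2 - 3i).
Their magnitudes are: 2, 1, 1, 3.606, 3.606.
Zeros with |z| < R = 2.5: 2, 1, -1.
Count = 3.
By the argument principle, (1/2πi) ∮_{|z|=R} p'(z)/p(z) dz equals exactly this count.

Number of zeros inside |z| < 2.5: 3.


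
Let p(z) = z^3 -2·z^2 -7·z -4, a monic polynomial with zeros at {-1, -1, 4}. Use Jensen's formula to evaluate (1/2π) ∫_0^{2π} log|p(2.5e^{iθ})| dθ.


Zeros: -1, -1, 4; r = 2.5.
Inside |z| < r: -1, -1. Outside (|z| ≥ r): 4.
p(0) = -4, so log|p(0)| = log(4) = 1.3863.
Apply Jensen: I(r) = log|p(0)| + Σ_k log(r/|z_k|), summed over zeros inside |z| < r.
  log(r/|z_k|) for z_k = -1: log(2.5/1) = 0.9163
  log(r/|z_k|) for z_k = -1: log(2.5/1) = 0.9163
  Outside zeros (4) contribute nothing to the Jensen sum.
Sum over inside zeros: 1.8326.
I(r) = log|p(0)| + (inside sum) = 1.3863 + 1.8326 = 3.2189.
Note: since some zeros are outside |z| ≤ r, the simplified n·log(r) form does NOT apply — only the inside zeros contribute.

I(r) ≈ 3.2189.


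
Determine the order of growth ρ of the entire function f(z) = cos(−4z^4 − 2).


Write cos(w) = (e^{iw} ± e^{−iw})/(2 or 2i), so |cos(w)| ≤ e^{|w|}. With w = −4z^4 − 2, |w| ≤ 4r^4 + 2 on |z|=r, giving M(r) ≤ e^{4r^4 + 2} and ρ ≤ 4. For the lower bound, choose z on |z|=r with -4z^4 purely imaginary of modulus 4r^4; then |cos(−4z^4 − 2)| grows like e^{4r^4}/2, so ρ ≥ 4. Hence ρ = 4.
Therefore ρ = 4.

Order ρ = 4.


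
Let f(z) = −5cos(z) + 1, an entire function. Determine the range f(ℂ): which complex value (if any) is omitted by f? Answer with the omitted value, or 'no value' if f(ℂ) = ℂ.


Little Picard bounds the complement of f(ℂ) to at most one point.
cos is entire and surjective onto ℂ: for every w ∈ ℂ, cos(ζ) = w has a solution ζ ∈ ℂ (e.g., via the complex inverse arccos). With ζ = z this gives z = ζ/(1). Then -5·cos(z) takes every value in -5·ℂ = ℂ, and adding 1 is a bijection of ℂ. So f is surjective and omits no value. (Note: only on the real line is cos bounded by [−1, 1].)

Omitted value: no value.


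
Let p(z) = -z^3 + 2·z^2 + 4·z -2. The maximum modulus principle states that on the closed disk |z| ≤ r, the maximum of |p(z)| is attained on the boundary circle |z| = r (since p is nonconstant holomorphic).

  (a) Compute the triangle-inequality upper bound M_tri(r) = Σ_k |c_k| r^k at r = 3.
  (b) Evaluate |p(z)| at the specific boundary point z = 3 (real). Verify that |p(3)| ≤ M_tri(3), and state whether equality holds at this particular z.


Coefficients: c_0 = -2, c_1 = 4, c_2 = 2, c_3 = -1. Radius r = 3.
Part (a). Triangle bound: M_tri(r) = Σ_k |c_k| r^k
  = |-2|·3^0 + |4|·3^1 + |2|·3^2 + |-1|·3^3
  = 2 + 12 + 18 + 27 = 59.
This bounds M(r) := max_{|z|=r} |p(z)| from above; equality holds iff all terms c_k z^k can be made to align in phase at a single z on |z|=r.
Part (b). At z = 3 (real, on the circle |z| = r):
  p(3) = (-2)·3^0 + (4)·3^1 + (2)·3^2 + (-1)·3^3 = 1.
  |p(3)| = 1.
Check: |p(3)| = 1 ≤ 59 = M_tri(3). ✓ Equality does not hold at z = 3 (the coefficients have mixed signs, so the terms do not all align in phase there).

M_tri(3) = 59; |p(3)| = 1; equality at z=3: no.


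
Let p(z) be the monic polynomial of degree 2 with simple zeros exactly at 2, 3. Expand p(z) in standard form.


The polynomial is p(z) = ∏_{α ∈ S} (z − α), where S = {2, 3}.
Expanding the product yields: p(z) = z^2 -5·z + 6.
The resulting polynomial has degree 2 and real coefficients as required.

p(z) = z^2 -5·z + 6.


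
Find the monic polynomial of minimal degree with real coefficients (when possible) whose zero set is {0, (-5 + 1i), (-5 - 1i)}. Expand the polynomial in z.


The polynomial is p(z) = ∏_{α ∈ S} (z − α), where S = {0, (-5 + 1i), (-5 - 1i)}.
Expanding the product yields: p(z) = z^3 + 10·z^2 + 26·z.
Note conjugate pairs combine to real quadratics: (z − (-5+1i))(z − (-5−1i)) = z² + 10z + 26.
The resulting polynomial has degree 3 and real coefficients as required.

p(z) = z^3 + 10·z^2 + 26·z.


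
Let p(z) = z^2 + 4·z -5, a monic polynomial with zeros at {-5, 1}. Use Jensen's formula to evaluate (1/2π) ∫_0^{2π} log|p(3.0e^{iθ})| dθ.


Zeros: -5, 1; r = 3.0.
Inside |z| < r: 1. Outside (|z| ≥ r): -5.
p(0) = -5, so log|p(0)| = log(5) = 1.6094.
Apply Jensen: I(r) = log|p(0)| + Σ_k log(r/|z_k|), summed over zeros inside |z| < r.
  log(r/|z_k|) for z_k = 1: log(3.0/1) = 1.0986
  Outside zeros (-5) contribute nothing to the Jensen sum.
Sum over inside zeros: 1.0986.
I(r) = log|p(0)| + (inside sum) = 1.6094 + 1.0986 = 2.7081.
Note: since some zeros are outside |z| ≤ r, the simplified n·log(r) form does NOT apply — only the inside zeros contribute.

I(r) ≈ 2.7081.


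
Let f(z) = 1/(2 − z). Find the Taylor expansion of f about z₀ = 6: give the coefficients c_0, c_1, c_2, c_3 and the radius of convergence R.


Let w = z − z₀, so z = z₀ + w.
Then 2 − z = 2 − (z₀ + w) = (2 − z₀) − w = -4 − w.
f(z) = 1/(-4 − w) = (1/(-4)) · 1/(1 − w/(-4)) = Σ_{n≥0} w^n / (-4)^(n+1).
So c_n = 1/(-4)^(n+1):
  c_0 = 1/(-4)^1 = -1/4.
  c_1 = 1/(-4)^2 = 1/16.
  c_2 = 1/(-4)^3 = -1/64.
  c_3 = 1/(-4)^4 = 1/256.
The series is valid for |w/d| < 1, i.e. |z − z₀| < |d|.
Radius of convergence: R = |2 − z₀| = |-4| = 4 (distance from z₀ to the singularity z = 2).

c_0 = -1/4, c_1 = 1/16, c_2 = -1/64, c_3 = 1/256; R = 4.
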